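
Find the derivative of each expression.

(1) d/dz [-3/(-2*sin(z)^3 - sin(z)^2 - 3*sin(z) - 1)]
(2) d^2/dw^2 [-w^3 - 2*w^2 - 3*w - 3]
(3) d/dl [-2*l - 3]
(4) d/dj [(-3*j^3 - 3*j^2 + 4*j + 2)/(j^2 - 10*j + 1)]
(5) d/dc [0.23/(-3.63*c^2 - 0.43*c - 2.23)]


(1) = 3*(-2*sin(z) + 3*cos(2*z) - 6)*cos(z)/(2*sin(z)^3 + sin(z)^2 + 3*sin(z) + 1)^2
(2) = -6*w - 4
(3) = -2
(4) = (-3*j^4 + 60*j^3 + 17*j^2 - 10*j + 24)/(j^4 - 20*j^3 + 102*j^2 - 20*j + 1)
(5) = (1.6698*c + 0.0989)/(3.63*c^2 + 0.43*c + 2.23)^2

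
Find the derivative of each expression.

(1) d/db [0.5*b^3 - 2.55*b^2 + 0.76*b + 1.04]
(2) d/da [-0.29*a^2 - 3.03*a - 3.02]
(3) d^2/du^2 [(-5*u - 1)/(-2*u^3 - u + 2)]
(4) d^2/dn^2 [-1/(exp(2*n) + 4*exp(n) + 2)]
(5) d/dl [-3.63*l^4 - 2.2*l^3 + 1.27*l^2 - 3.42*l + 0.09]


(1) = 1.5*b^2 - 5.1*b + 0.76
(2) = -0.58*a - 3.03
(3) = 2*((5*u + 1)*(6*u^2 + 1)^2 - (30*u^2 + 6*u*(5*u + 1) + 5)*(2*u^3 + u - 2))/(2*u^3 + u - 2)^3
(4) = 4*((exp(n) + 1)*(exp(2*n) + 4*exp(n) + 2) - 2*(exp(n) + 2)^2*exp(n))*exp(n)/(exp(2*n) + 4*exp(n) + 2)^3
(5) = -14.52*l^3 - 6.6*l^2 + 2.54*l - 3.42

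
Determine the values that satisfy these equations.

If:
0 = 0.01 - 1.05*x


Then:
x = 0.01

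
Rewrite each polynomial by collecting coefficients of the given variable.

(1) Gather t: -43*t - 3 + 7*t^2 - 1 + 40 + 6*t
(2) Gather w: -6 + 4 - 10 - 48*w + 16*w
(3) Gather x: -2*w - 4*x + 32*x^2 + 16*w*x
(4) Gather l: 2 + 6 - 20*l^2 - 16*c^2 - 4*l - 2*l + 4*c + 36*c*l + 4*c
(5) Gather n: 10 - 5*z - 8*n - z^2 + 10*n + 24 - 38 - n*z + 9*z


(1) = 7*t^2 - 37*t + 36
(2) = -32*w - 12
(3) = -2*w + 32*x^2 + x*(16*w - 4)
(4) = -16*c^2 + 8*c - 20*l^2 + l*(36*c - 6) + 8
(5) = n*(2 - z) - z^2 + 4*z - 4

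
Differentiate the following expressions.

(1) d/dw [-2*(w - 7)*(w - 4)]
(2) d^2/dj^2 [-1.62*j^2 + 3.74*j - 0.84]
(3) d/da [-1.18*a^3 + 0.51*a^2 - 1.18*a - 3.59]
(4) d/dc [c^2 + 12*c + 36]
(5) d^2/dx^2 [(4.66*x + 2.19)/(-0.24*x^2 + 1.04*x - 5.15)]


(1) = 22 - 4*w
(2) = -3.24000000000000
(3) = -3.54*a^2 + 1.02*a - 1.18
(4) = 2*c + 12
(5) = (-(0.48*x - 1.04)*(0.96*x - 2.08)*(4.66*x + 2.19) + (6.7104*x - 8.6416)*(0.24*x^2 - 1.04*x + 5.15))/(0.24*x^2 - 1.04*x + 5.15)^3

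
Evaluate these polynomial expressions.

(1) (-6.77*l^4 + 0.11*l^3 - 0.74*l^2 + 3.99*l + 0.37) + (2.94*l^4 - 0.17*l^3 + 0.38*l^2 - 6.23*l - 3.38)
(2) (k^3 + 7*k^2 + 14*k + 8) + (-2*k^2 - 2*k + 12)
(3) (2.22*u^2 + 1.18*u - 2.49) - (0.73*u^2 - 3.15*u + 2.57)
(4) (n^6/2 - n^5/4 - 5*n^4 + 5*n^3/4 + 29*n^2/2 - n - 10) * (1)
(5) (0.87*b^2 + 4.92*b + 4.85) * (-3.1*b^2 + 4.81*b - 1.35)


(1) = -3.83*l^4 - 0.06*l^3 - 0.36*l^2 - 2.24*l - 3.01
(2) = k^3 + 5*k^2 + 12*k + 20
(3) = 1.49*u^2 + 4.33*u - 5.06
(4) = n^6/2 - n^5/4 - 5*n^4 + 5*n^3/4 + 29*n^2/2 - n - 10
(5) = -2.697*b^4 - 11.0673*b^3 + 7.4557*b^2 + 16.6865*b - 6.5475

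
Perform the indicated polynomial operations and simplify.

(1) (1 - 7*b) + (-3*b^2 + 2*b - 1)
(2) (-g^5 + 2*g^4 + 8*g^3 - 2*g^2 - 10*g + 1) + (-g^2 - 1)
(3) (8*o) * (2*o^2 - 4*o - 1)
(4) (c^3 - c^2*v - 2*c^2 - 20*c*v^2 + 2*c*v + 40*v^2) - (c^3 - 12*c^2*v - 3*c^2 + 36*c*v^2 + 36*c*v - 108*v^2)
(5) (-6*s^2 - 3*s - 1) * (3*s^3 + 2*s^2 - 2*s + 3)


(1) = -3*b^2 - 5*b
(2) = -g^5 + 2*g^4 + 8*g^3 - 3*g^2 - 10*g
(3) = 16*o^3 - 32*o^2 - 8*o
(4) = 11*c^2*v + c^2 - 56*c*v^2 - 34*c*v + 148*v^2
(5) = -18*s^5 - 21*s^4 + 3*s^3 - 14*s^2 - 7*s - 3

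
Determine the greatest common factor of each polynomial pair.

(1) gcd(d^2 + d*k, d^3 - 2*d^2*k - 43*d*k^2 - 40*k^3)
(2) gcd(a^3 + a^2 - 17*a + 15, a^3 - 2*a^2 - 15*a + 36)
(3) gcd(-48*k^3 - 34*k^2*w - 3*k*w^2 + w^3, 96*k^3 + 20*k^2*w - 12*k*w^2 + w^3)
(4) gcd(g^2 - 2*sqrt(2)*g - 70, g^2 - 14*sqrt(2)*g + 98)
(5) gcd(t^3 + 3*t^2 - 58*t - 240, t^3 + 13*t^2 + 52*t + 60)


(1) = d + k
(2) = a - 3
(3) = gcd((-8*k + w)*(2*k + w)*(3*k + w), (-8*k + w)*(-6*k + w)*(2*k + w)) = -16*k^2 - 6*k*w + w^2
(4) = g - 7*sqrt(2)
(5) = gcd((t - 8)*(t + 5)*(t + 6), (t + 2)*(t + 5)*(t + 6)) = t^2 + 11*t + 30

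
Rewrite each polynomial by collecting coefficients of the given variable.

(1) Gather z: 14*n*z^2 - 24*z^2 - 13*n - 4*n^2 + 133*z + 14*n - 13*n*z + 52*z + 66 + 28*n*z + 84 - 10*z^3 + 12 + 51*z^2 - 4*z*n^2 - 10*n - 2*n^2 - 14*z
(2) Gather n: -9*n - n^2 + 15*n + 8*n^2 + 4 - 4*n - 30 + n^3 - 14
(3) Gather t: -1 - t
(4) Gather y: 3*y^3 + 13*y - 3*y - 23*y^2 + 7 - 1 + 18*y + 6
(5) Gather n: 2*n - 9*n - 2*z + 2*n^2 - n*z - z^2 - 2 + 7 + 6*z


(1) = -6*n^2 - 9*n - 10*z^3 + z^2*(14*n + 27) + z*(-4*n^2 + 15*n + 171) + 162
(2) = n^3 + 7*n^2 + 2*n - 40
(3) = -t - 1
(4) = 3*y^3 - 23*y^2 + 28*y + 12
(5) = 2*n^2 + n*(-z - 7) - z^2 + 4*z + 5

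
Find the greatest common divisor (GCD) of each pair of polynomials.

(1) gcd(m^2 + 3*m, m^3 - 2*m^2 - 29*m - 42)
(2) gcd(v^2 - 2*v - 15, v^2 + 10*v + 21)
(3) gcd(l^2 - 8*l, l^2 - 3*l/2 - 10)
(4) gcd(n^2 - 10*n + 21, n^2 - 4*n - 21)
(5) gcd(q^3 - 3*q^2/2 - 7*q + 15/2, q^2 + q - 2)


(1) = gcd(m*(m + 3), (m - 7)*(m + 2)*(m + 3)) = m + 3
(2) = gcd((v - 5)*(v + 3), (v + 3)*(v + 7)) = v + 3
(3) = gcd(l*(l - 8), (l - 4)*(l + 5/2)) = 1
(4) = gcd((n - 7)*(n - 3), (n - 7)*(n + 3)) = n - 7
(5) = q - 1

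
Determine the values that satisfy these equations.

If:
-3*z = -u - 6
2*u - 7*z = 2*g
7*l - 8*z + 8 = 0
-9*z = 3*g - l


Then:
g = -652/89
l = 168/89
u = 174/89
z = 236/89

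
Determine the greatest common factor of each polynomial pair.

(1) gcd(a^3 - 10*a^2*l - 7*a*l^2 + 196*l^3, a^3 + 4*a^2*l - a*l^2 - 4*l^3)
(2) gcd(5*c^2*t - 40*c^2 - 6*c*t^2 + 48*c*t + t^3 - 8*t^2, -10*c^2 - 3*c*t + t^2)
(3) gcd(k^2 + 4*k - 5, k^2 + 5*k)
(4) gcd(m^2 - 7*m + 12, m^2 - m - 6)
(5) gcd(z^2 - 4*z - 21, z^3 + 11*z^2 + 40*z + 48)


(1) = gcd((a - 7*l)^2*(a + 4*l), (a - l)*(a + l)*(a + 4*l)) = a + 4*l
(2) = gcd((-5*c + t)*(-c + t)*(t - 8), (-5*c + t)*(2*c + t)) = -5*c + t
(3) = k + 5
(4) = m - 3
(5) = gcd((z - 7)*(z + 3), (z + 3)*(z + 4)^2) = z + 3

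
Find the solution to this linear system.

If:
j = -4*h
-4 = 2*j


Then:
h = 1/2
j = -2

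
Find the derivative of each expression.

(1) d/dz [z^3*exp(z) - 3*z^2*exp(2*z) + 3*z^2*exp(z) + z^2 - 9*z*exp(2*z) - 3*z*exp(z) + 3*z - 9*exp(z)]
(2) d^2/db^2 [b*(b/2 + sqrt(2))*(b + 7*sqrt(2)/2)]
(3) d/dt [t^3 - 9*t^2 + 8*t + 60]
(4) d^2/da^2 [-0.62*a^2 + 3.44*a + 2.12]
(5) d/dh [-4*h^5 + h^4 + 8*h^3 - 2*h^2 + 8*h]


(1) = z^3*exp(z) - 6*z^2*exp(2*z) + 6*z^2*exp(z) - 24*z*exp(2*z) + 3*z*exp(z) + 2*z - 9*exp(2*z) - 12*exp(z) + 3
(2) = 3*b + 11*sqrt(2)/2
(3) = 3*t^2 - 18*t + 8
(4) = -1.24000000000000
(5) = -20*h^4 + 4*h^3 + 24*h^2 - 4*h + 8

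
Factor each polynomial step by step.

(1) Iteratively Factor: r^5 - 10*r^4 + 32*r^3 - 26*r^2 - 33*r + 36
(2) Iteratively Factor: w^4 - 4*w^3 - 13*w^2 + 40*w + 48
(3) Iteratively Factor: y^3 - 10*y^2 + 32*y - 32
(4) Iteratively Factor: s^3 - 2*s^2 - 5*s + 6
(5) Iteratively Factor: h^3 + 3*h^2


(1) = (r - 3)*(r^4 - 7*r^3 + 11*r^2 + 7*r - 12) = (r - 3)*(r - 1)*(r^3 - 6*r^2 + 5*r + 12) = (r - 3)^2*(r - 1)*(r^2 - 3*r - 4) = (r - 3)^2*(r - 1)*(r + 1)*(r - 4)
(2) = (w - 4)*(w^3 - 13*w - 12) = (w - 4)*(w + 3)*(w^2 - 3*w - 4) = (w - 4)^2*(w + 3)*(w + 1)
(3) = (y - 4)*(y^2 - 6*y + 8) = (y - 4)^2*(y - 2)
(4) = (s - 3)*(s^2 + s - 2) = (s - 3)*(s - 1)*(s + 2)
(5) = (h + 3)*(h^2) = h*(h + 3)*(h)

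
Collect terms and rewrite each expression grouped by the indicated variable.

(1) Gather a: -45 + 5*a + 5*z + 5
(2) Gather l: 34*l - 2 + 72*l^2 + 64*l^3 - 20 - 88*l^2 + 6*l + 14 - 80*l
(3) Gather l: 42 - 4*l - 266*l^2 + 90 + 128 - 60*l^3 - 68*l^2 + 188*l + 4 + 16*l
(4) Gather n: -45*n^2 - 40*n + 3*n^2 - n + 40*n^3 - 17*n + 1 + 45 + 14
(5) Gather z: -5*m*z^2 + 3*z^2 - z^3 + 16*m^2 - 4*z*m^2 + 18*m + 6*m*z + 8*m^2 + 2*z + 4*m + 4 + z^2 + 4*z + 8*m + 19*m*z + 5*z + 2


(1) = 5*a + 5*z - 40
(2) = 64*l^3 - 16*l^2 - 40*l - 8
(3) = -60*l^3 - 334*l^2 + 200*l + 264
(4) = 40*n^3 - 42*n^2 - 58*n + 60
(5) = 24*m^2 + 30*m - z^3 + z^2*(4 - 5*m) + z*(-4*m^2 + 25*m + 11) + 6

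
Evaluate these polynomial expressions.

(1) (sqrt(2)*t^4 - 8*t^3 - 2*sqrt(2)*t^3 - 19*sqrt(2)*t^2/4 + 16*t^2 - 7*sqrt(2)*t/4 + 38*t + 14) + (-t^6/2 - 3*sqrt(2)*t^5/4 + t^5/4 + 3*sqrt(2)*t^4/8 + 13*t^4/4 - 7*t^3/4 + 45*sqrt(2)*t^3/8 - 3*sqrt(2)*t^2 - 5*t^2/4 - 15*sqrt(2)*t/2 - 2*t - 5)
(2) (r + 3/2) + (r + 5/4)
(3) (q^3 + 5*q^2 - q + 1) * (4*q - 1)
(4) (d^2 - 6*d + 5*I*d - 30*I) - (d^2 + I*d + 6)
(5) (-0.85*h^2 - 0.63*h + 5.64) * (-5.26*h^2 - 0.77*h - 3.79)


(1) = -t^6/2 - 3*sqrt(2)*t^5/4 + t^5/4 + 11*sqrt(2)*t^4/8 + 13*t^4/4 - 39*t^3/4 + 29*sqrt(2)*t^3/8 - 31*sqrt(2)*t^2/4 + 59*t^2/4 - 37*sqrt(2)*t/4 + 36*t + 9
(2) = 2*r + 11/4
(3) = 4*q^4 + 19*q^3 - 9*q^2 + 5*q - 1
(4) = -6*d + 4*I*d - 6 - 30*I
(5) = 4.471*h^4 + 3.9683*h^3 - 25.9598*h^2 - 1.9551*h - 21.3756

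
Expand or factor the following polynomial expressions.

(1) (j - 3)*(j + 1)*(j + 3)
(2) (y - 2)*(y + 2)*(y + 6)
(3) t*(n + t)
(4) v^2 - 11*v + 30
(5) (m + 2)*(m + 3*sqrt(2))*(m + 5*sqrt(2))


(1) = j^3 + j^2 - 9*j - 9
(2) = y^3 + 6*y^2 - 4*y - 24
(3) = n*t + t^2
(4) = (v - 6)*(v - 5)
(5) = m^3 + 2*m^2 + 8*sqrt(2)*m^2 + 16*sqrt(2)*m + 30*m + 60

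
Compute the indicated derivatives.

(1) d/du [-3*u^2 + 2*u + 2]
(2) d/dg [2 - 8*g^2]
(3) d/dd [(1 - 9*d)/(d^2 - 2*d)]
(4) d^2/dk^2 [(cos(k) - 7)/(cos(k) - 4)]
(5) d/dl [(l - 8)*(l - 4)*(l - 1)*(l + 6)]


(1) = 2 - 6*u
(2) = -16*g
(3) = (9*d^2 - 2*d + 2)/(d^2*(d^2 - 4*d + 4))
(4) = 3*(cos(k)^2 + 4*cos(k) - 2)/(cos(k) - 4)^3
(5) = 4*l^3 - 21*l^2 - 68*l + 232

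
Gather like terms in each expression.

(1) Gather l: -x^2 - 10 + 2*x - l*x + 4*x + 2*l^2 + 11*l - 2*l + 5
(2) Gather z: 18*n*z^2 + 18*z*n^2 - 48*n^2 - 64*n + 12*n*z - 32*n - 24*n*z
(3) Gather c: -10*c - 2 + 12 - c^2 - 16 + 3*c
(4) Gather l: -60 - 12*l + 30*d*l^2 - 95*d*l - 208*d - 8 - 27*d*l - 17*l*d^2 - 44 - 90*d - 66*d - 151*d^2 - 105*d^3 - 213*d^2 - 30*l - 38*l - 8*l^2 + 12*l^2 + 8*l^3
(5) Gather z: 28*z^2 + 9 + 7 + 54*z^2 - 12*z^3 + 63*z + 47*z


(1) = 2*l^2 + l*(9 - x) - x^2 + 6*x - 5
(2) = -48*n^2 + 18*n*z^2 - 96*n + z*(18*n^2 - 12*n)
(3) = -c^2 - 7*c - 6
(4) = -105*d^3 - 364*d^2 - 364*d + 8*l^3 + l^2*(30*d + 4) + l*(-17*d^2 - 122*d - 80) - 112
(5) = -12*z^3 + 82*z^2 + 110*z + 16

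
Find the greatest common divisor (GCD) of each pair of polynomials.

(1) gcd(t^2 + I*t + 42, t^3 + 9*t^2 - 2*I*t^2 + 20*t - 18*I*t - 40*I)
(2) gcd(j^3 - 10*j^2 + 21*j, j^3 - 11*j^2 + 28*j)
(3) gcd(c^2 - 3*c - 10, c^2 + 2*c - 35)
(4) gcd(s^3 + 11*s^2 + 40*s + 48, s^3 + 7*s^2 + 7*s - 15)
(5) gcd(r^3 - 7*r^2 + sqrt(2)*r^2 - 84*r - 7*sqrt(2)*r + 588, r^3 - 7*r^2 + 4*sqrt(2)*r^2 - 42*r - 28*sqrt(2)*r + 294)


(1) = 1
(2) = gcd(j*(j - 7)*(j - 3), j*(j - 7)*(j - 4)) = j^2 - 7*j
(3) = gcd((c - 5)*(c + 2), (c - 5)*(c + 7)) = c - 5
(4) = gcd((s + 3)*(s + 4)^2, (s - 1)*(s + 3)*(s + 5)) = s + 3
(5) = r^2 + r*(-7 + 7*sqrt(2)) - 49*sqrt(2)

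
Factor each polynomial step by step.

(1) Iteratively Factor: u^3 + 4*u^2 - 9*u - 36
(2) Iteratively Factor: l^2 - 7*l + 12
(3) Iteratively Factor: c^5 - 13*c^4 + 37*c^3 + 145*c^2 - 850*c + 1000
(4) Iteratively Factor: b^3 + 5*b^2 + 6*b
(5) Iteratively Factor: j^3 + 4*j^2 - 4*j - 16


(1) = (u + 3)*(u^2 + u - 12) = (u - 3)*(u + 3)*(u + 4)
(2) = (l - 3)*(l - 4)
(3) = (c - 5)*(c^4 - 8*c^3 - 3*c^2 + 130*c - 200) = (c - 5)^2*(c^3 - 3*c^2 - 18*c + 40) = (c - 5)^2*(c - 2)*(c^2 - c - 20) = (c - 5)^2*(c - 2)*(c + 4)*(c - 5)
(4) = (b + 2)*(b^2 + 3*b) = b*(b + 2)*(b + 3)
(5) = (j - 2)*(j^2 + 6*j + 8) = (j - 2)*(j + 4)*(j + 2)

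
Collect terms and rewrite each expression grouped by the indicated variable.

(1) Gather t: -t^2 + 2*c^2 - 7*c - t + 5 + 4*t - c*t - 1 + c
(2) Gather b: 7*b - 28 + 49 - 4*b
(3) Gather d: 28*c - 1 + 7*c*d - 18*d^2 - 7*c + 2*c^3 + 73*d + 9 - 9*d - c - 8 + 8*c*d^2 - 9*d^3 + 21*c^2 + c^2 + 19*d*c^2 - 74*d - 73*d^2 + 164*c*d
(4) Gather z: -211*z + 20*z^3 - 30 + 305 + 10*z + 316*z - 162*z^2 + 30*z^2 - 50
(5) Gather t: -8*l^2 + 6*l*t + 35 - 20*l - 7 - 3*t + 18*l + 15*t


(1) = 2*c^2 - 6*c - t^2 + t*(3 - c) + 4
(2) = 3*b + 21
(3) = 2*c^3 + 22*c^2 + 20*c - 9*d^3 + d^2*(8*c - 91) + d*(19*c^2 + 171*c - 10)
(4) = 20*z^3 - 132*z^2 + 115*z + 225
(5) = -8*l^2 - 2*l + t*(6*l + 12) + 28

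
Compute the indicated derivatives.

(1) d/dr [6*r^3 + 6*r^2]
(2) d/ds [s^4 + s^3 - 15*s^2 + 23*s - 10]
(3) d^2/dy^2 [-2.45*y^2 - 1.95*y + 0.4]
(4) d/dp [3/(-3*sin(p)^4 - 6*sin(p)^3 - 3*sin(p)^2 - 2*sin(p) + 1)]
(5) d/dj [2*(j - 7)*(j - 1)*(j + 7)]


(1) = 6*r*(3*r + 2)
(2) = 4*s^3 + 3*s^2 - 30*s + 23
(3) = -4.90000000000000
(4) = 6*(6*sin(p)^3 + 9*sin(p)^2 + 3*sin(p) + 1)*cos(p)/(3*sin(p)^4 + 6*sin(p)^3 + 3*sin(p)^2 + 2*sin(p) - 1)^2
(5) = 6*j^2 - 4*j - 98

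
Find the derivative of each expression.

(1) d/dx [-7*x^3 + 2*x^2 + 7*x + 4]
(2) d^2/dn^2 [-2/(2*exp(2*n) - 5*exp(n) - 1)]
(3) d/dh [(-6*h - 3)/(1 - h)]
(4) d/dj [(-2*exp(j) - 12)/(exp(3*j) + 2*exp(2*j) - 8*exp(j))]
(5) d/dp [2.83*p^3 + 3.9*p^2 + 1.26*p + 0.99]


(1) = -21*x^2 + 4*x + 7
(2) = 2*(2*(4*exp(n) - 5)^2*exp(n) + (8*exp(n) - 5)*(-2*exp(2*n) + 5*exp(n) + 1))*exp(n)/(-2*exp(2*n) + 5*exp(n) + 1)^3
(3) = -9/(h - 1)^2
(4) = 4*(exp(3*j) + 10*exp(2*j) + 12*exp(j) - 24)*exp(-j)/(exp(4*j) + 4*exp(3*j) - 12*exp(2*j) - 32*exp(j) + 64)
(5) = 8.49*p^2 + 7.8*p + 1.26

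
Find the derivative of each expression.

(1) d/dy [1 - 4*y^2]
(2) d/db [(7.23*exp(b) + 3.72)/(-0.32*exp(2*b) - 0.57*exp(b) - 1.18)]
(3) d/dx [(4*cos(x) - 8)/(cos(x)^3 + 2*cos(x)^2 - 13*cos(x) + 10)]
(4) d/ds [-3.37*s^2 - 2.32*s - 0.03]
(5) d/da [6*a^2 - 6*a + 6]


(1) = -8*y
(2) = (2.3136*exp(2*b) + 2.3808*exp(b) - 6.411)*exp(b)/(0.1024*exp(4*b) + 0.3648*exp(3*b) + 1.0801*exp(2*b) + 1.3452*exp(b) + 1.3924)
(3) = 8*(cos(x) + 2)*sin(x)/((cos(x) - 1)^2*(cos(x) + 5)^2)
(4) = -6.74*s - 2.32
(5) = 12*a - 6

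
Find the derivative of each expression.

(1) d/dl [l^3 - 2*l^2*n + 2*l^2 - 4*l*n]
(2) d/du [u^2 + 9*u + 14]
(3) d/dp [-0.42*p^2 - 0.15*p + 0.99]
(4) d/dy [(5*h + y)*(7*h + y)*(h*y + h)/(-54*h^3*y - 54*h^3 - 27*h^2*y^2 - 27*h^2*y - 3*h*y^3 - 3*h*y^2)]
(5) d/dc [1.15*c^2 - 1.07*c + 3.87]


(1) = 3*l^2 - 4*l*n + 4*l - 4*n
(2) = 2*u + 9
(3) = -0.84*p - 0.15
(4) = h*(99*h^2 + 34*h*y + 3*y^2)/(3*(324*h^4 + 324*h^3*y + 117*h^2*y^2 + 18*h*y^3 + y^4))
(5) = 2.3*c - 1.07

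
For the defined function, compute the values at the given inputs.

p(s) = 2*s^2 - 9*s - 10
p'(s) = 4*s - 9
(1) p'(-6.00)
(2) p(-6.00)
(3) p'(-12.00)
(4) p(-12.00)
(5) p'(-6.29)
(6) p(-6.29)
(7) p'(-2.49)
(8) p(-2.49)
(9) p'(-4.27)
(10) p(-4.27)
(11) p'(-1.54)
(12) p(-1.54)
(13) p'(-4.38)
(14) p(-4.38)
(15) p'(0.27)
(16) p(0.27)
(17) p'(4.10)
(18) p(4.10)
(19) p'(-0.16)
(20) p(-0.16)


(1) = -33.00
(2) = 116.00
(3) = -57.00
(4) = 386.00
(5) = -34.16
(6) = 125.74
(7) = -18.96
(8) = 24.81
(9) = -26.08
(10) = 64.90
(11) = -15.16
(12) = 8.60
(13) = -26.52
(14) = 67.79
(15) = -7.92
(16) = -12.28
(17) = 7.40
(18) = -13.28
(19) = -9.64
(20) = -8.51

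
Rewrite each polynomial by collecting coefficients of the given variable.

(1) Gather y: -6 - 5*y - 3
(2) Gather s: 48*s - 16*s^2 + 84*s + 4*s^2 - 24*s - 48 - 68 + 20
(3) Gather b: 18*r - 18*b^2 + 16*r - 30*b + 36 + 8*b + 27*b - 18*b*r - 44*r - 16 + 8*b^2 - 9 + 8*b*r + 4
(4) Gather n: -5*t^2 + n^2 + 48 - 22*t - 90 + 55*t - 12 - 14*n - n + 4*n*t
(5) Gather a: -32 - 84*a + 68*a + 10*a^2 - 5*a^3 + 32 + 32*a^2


(1) = -5*y - 9
(2) = -12*s^2 + 108*s - 96
(3) = -10*b^2 + b*(5 - 10*r) - 10*r + 15
(4) = n^2 + n*(4*t - 15) - 5*t^2 + 33*t - 54
(5) = -5*a^3 + 42*a^2 - 16*a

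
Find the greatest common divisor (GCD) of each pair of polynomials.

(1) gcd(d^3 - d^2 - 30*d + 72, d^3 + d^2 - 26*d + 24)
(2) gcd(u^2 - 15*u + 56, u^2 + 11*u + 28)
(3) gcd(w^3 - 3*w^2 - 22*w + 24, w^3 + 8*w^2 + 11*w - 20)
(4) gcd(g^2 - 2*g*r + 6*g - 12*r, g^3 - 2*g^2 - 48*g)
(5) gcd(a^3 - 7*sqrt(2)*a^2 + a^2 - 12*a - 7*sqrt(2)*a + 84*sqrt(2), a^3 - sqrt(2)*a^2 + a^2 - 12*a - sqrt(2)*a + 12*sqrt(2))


(1) = d^2 + 2*d - 24
(2) = gcd((u - 8)*(u - 7), (u + 4)*(u + 7)) = 1
(3) = w^2 + 3*w - 4
(4) = g + 6
(5) = a^2 + a - 12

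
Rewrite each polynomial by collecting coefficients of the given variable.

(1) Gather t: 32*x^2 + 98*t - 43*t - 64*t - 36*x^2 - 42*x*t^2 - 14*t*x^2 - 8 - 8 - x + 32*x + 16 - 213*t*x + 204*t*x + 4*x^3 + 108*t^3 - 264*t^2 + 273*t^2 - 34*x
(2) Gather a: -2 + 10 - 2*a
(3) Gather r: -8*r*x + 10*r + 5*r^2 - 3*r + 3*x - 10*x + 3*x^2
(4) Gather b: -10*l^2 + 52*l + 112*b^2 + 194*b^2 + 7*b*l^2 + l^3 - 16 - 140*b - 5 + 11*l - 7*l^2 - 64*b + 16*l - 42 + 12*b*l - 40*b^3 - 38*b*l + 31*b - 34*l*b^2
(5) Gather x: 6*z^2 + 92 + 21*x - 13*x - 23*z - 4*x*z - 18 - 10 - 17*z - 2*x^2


(1) = 108*t^3 + t^2*(9 - 42*x) + t*(-14*x^2 - 9*x - 9) + 4*x^3 - 4*x^2 - 3*x
(2) = 8 - 2*a
(3) = 5*r^2 + r*(7 - 8*x) + 3*x^2 - 7*x
(4) = -40*b^3 + b^2*(306 - 34*l) + b*(7*l^2 - 26*l - 173) + l^3 - 17*l^2 + 79*l - 63
(5) = -2*x^2 + x*(8 - 4*z) + 6*z^2 - 40*z + 64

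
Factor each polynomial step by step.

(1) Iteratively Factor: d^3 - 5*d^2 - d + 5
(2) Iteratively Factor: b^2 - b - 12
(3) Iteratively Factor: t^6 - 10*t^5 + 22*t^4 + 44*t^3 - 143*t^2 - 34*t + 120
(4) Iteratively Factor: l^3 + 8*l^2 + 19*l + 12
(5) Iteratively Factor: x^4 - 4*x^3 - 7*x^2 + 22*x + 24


(1) = (d - 5)*(d^2 - 1) = (d - 5)*(d + 1)*(d - 1)
(2) = (b - 4)*(b + 3)
(3) = (t - 4)*(t^5 - 6*t^4 - 2*t^3 + 36*t^2 + t - 30) = (t - 4)*(t + 2)*(t^4 - 8*t^3 + 14*t^2 + 8*t - 15) = (t - 4)*(t - 3)*(t + 2)*(t^3 - 5*t^2 - t + 5) = (t - 4)*(t - 3)*(t + 1)*(t + 2)*(t^2 - 6*t + 5) = (t - 5)*(t - 4)*(t - 3)*(t + 1)*(t + 2)*(t - 1)
(4) = (l + 1)*(l^2 + 7*l + 12) = (l + 1)*(l + 3)*(l + 4)
(5) = (x + 1)*(x^3 - 5*x^2 - 2*x + 24) = (x - 4)*(x + 1)*(x^2 - x - 6) = (x - 4)*(x - 3)*(x + 1)*(x + 2)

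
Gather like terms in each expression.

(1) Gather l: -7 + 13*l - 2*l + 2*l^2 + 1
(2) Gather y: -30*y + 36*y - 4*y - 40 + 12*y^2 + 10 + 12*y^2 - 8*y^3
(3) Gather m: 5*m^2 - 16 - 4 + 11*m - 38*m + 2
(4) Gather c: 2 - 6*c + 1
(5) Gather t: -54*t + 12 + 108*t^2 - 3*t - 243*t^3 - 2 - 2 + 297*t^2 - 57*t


(1) = 2*l^2 + 11*l - 6
(2) = -8*y^3 + 24*y^2 + 2*y - 30
(3) = 5*m^2 - 27*m - 18
(4) = 3 - 6*c
(5) = -243*t^3 + 405*t^2 - 114*t + 8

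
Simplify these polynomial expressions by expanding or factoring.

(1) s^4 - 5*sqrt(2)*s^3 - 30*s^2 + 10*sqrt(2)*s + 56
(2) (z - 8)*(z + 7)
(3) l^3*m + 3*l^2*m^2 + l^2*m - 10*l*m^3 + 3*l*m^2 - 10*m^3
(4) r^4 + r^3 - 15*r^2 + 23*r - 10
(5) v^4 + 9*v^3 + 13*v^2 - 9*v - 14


(1) = (s - 7*sqrt(2))*(s - sqrt(2))*(s + sqrt(2))*(s + 2*sqrt(2))
(2) = z^2 - z - 56
(3) = (l - 2*m)*(l + 5*m)*(l*m + m)
(4) = (r - 2)*(r - 1)^2*(r + 5)
(5) = (v - 1)*(v + 1)*(v + 2)*(v + 7)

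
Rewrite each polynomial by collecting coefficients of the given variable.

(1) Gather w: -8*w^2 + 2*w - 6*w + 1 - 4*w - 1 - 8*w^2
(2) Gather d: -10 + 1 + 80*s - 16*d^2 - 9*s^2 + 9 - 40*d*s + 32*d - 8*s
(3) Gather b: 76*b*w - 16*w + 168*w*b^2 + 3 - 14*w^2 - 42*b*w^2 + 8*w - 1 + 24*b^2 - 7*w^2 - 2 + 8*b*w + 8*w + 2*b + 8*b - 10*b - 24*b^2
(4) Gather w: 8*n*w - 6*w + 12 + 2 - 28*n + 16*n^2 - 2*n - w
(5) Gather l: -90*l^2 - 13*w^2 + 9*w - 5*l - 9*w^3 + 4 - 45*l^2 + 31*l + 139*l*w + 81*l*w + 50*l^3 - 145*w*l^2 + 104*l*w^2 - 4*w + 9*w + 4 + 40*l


(1) = -16*w^2 - 8*w
(2) = -16*d^2 + d*(32 - 40*s) - 9*s^2 + 72*s
(3) = 168*b^2*w + b*(-42*w^2 + 84*w) - 21*w^2
(4) = 16*n^2 - 30*n + w*(8*n - 7) + 14
(5) = 50*l^3 + l^2*(-145*w - 135) + l*(104*w^2 + 220*w + 66) - 9*w^3 - 13*w^2 + 14*w + 8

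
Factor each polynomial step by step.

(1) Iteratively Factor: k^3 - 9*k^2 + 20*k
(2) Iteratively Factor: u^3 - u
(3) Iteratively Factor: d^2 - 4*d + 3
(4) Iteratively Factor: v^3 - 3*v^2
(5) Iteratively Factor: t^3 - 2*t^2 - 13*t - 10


(1) = (k)*(k^2 - 9*k + 20) = k*(k - 4)*(k - 5)
(2) = (u)*(u^2 - 1) = u*(u - 1)*(u + 1)
(3) = (d - 1)*(d - 3)
(4) = (v)*(v^2 - 3*v) = v*(v - 3)*(v)
(5) = (t + 2)*(t^2 - 4*t - 5) = (t + 1)*(t + 2)*(t - 5)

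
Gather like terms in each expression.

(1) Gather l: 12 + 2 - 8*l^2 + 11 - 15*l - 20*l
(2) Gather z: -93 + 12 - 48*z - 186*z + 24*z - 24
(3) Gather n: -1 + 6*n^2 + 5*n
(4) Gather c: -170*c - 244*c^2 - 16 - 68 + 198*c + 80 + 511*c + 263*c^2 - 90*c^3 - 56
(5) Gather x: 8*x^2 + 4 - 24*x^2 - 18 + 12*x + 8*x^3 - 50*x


(1) = -8*l^2 - 35*l + 25
(2) = -210*z - 105
(3) = 6*n^2 + 5*n - 1
(4) = -90*c^3 + 19*c^2 + 539*c - 60
(5) = 8*x^3 - 16*x^2 - 38*x - 14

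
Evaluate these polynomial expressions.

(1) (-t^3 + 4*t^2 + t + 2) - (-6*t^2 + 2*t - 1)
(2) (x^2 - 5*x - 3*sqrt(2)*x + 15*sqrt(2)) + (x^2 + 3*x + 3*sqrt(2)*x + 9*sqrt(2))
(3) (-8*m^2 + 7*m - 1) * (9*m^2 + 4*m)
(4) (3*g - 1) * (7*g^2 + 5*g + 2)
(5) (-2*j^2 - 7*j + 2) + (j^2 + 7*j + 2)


(1) = -t^3 + 10*t^2 - t + 3
(2) = 2*x^2 - 2*x + 24*sqrt(2)
(3) = -72*m^4 + 31*m^3 + 19*m^2 - 4*m
(4) = 21*g^3 + 8*g^2 + g - 2
(5) = 4 - j^2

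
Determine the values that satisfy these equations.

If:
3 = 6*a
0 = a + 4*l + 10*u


Then:
a = 1/2
l = -5*u/2 - 1/8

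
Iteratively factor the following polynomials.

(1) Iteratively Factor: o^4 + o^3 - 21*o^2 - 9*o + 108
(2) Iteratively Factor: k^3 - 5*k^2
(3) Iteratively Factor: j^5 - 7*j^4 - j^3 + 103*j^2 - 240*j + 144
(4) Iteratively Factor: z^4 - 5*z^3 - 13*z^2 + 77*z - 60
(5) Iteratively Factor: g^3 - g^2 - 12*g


(1) = (o - 3)*(o^3 + 4*o^2 - 9*o - 36) = (o - 3)*(o + 3)*(o^2 + o - 12) = (o - 3)*(o + 3)*(o + 4)*(o - 3)
(2) = (k)*(k^2 - 5*k) = k^2*(k - 5)
(3) = (j - 4)*(j^4 - 3*j^3 - 13*j^2 + 51*j - 36) = (j - 4)*(j + 4)*(j^3 - 7*j^2 + 15*j - 9) = (j - 4)*(j - 3)*(j + 4)*(j^2 - 4*j + 3) = (j - 4)*(j - 3)^2*(j + 4)*(j - 1)
(4) = (z - 3)*(z^3 - 2*z^2 - 19*z + 20) = (z - 3)*(z - 1)*(z^2 - z - 20) = (z - 3)*(z - 1)*(z + 4)*(z - 5)
(5) = (g - 4)*(g^2 + 3*g) = (g - 4)*(g + 3)*(g)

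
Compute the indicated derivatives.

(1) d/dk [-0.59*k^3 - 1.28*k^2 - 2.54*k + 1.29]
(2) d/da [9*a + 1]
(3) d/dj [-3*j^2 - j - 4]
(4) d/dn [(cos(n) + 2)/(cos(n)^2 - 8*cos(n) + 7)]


(1) = -1.77*k^2 - 2.56*k - 2.54
(2) = 9
(3) = -6*j - 1
(4) = (cos(n)^2 + 4*cos(n) - 23)*sin(n)/(cos(n)^2 - 8*cos(n) + 7)^2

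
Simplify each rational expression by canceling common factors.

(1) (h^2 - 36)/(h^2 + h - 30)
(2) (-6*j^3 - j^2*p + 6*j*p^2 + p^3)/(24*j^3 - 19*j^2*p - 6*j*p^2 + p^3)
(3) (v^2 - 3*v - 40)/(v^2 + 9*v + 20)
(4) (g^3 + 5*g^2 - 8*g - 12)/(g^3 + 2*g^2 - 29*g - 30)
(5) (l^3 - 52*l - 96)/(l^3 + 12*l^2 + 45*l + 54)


(1) = (h - 6)/(h - 5)
(2) = (6*j^2 + 7*j*p + p^2)/(-24*j^2 - 5*j*p + p^2)
(3) = (v - 8)/(v + 4)
(4) = (g - 2)/(g - 5)
(5) = (l^2 - 6*l - 16)/(l^2 + 6*l + 9)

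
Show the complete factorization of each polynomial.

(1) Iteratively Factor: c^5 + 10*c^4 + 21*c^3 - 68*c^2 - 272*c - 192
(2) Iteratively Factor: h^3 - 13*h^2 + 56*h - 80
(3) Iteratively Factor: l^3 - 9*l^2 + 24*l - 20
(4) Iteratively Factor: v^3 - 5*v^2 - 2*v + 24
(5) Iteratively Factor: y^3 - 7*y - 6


(1) = (c + 4)*(c^4 + 6*c^3 - 3*c^2 - 56*c - 48) = (c + 4)^2*(c^3 + 2*c^2 - 11*c - 12) = (c + 1)*(c + 4)^2*(c^2 + c - 12) = (c + 1)*(c + 4)^3*(c - 3)
(2) = (h - 5)*(h^2 - 8*h + 16) = (h - 5)*(h - 4)*(h - 4)
(3) = (l - 2)*(l^2 - 7*l + 10) = (l - 2)^2*(l - 5)
(4) = (v - 4)*(v^2 - v - 6) = (v - 4)*(v + 2)*(v - 3)
(5) = (y + 2)*(y^2 - 2*y - 3) = (y + 1)*(y + 2)*(y - 3)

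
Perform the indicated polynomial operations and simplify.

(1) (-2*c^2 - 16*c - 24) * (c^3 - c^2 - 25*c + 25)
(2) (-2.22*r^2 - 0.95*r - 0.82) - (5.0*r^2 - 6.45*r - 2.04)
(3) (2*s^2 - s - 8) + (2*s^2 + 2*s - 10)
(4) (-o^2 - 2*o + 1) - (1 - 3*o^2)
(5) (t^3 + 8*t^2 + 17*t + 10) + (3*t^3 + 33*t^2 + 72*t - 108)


(1) = -2*c^5 - 14*c^4 + 42*c^3 + 374*c^2 + 200*c - 600
(2) = -7.22*r^2 + 5.5*r + 1.22
(3) = 4*s^2 + s - 18
(4) = 2*o^2 - 2*o
(5) = 4*t^3 + 41*t^2 + 89*t - 98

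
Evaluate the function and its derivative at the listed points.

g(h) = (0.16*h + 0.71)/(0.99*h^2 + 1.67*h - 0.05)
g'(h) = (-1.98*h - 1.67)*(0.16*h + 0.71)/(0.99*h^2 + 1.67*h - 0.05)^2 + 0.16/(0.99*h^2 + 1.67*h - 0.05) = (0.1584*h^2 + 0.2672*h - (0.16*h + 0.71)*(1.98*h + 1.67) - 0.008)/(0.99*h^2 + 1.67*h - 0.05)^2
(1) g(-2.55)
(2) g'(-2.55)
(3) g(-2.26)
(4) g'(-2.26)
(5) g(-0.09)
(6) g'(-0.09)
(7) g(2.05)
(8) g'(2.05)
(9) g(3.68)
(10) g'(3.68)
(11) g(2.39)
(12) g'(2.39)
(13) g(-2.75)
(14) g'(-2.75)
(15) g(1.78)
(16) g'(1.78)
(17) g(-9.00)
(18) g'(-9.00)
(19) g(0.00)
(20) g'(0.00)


(1) = 0.14
(2) = 0.30
(3) = 0.28
(4) = 0.77
(5) = -3.62
(6) = -28.90
(7) = 0.14
(8) = -0.08
(9) = 0.07
(10) = -0.02
(11) = 0.11
(12) = -0.06
(13) = 0.09
(14) = 0.18
(15) = 0.16
(16) = -0.11
(17) = -0.01
(18) = -0.00
(19) = -14.20
(20) = -477.48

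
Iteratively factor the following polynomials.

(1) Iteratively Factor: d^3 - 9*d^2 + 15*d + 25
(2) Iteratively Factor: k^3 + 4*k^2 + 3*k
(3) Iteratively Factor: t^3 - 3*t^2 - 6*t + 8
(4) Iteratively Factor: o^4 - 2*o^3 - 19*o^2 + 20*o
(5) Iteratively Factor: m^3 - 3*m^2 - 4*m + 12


(1) = (d - 5)*(d^2 - 4*d - 5) = (d - 5)*(d + 1)*(d - 5)
(2) = (k + 3)*(k^2 + k) = k*(k + 3)*(k + 1)
(3) = (t - 1)*(t^2 - 2*t - 8) = (t - 4)*(t - 1)*(t + 2)
(4) = (o)*(o^3 - 2*o^2 - 19*o + 20) = o*(o - 1)*(o^2 - o - 20) = o*(o - 5)*(o - 1)*(o + 4)
(5) = (m - 3)*(m^2 - 4) = (m - 3)*(m - 2)*(m + 2)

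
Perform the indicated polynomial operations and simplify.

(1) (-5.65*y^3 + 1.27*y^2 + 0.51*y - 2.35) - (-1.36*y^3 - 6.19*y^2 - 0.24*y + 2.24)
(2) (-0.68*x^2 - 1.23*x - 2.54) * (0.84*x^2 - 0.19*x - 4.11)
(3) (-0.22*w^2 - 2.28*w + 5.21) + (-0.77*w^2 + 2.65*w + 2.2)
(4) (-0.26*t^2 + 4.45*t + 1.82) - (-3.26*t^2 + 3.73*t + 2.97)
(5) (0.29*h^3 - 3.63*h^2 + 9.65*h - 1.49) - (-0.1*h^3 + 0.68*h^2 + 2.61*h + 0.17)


(1) = -4.29*y^3 + 7.46*y^2 + 0.75*y - 4.59
(2) = -0.5712*x^4 - 0.904*x^3 + 0.8949*x^2 + 5.5379*x + 10.4394
(3) = -0.99*w^2 + 0.37*w + 7.41
(4) = 3.0*t^2 + 0.72*t - 1.15
(5) = 0.39*h^3 - 4.31*h^2 + 7.04*h - 1.66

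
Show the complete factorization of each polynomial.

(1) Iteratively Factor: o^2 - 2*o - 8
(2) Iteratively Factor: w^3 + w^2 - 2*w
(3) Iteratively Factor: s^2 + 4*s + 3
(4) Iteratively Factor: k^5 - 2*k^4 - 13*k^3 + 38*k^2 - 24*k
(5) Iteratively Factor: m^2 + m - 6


(1) = (o + 2)*(o - 4)
(2) = (w)*(w^2 + w - 2) = w*(w - 1)*(w + 2)
(3) = (s + 3)*(s + 1)
(4) = (k)*(k^4 - 2*k^3 - 13*k^2 + 38*k - 24) = k*(k - 1)*(k^3 - k^2 - 14*k + 24) = k*(k - 3)*(k - 1)*(k^2 + 2*k - 8) = k*(k - 3)*(k - 2)*(k - 1)*(k + 4)
(5) = (m - 2)*(m + 3)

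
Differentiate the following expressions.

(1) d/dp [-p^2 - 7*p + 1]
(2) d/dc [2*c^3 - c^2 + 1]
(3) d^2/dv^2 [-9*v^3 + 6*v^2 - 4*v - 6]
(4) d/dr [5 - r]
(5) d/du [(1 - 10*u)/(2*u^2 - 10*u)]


(1) = -2*p - 7
(2) = 2*c*(3*c - 1)
(3) = 12 - 54*v
(4) = -1
(5) = (5*u^2 - u + 5/2)/(u^2*(u^2 - 10*u + 25))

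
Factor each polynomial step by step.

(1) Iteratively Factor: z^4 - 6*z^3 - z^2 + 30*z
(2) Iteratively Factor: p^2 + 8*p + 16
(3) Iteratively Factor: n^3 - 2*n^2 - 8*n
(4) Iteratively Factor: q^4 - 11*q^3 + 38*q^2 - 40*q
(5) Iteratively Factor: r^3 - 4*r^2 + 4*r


(1) = (z - 3)*(z^3 - 3*z^2 - 10*z) = (z - 5)*(z - 3)*(z^2 + 2*z) = z*(z - 5)*(z - 3)*(z + 2)
(2) = (p + 4)*(p + 4)
(3) = (n + 2)*(n^2 - 4*n) = (n - 4)*(n + 2)*(n)
(4) = (q - 5)*(q^3 - 6*q^2 + 8*q) = (q - 5)*(q - 2)*(q^2 - 4*q) = (q - 5)*(q - 4)*(q - 2)*(q)
(5) = (r - 2)*(r^2 - 2*r) = (r - 2)^2*(r)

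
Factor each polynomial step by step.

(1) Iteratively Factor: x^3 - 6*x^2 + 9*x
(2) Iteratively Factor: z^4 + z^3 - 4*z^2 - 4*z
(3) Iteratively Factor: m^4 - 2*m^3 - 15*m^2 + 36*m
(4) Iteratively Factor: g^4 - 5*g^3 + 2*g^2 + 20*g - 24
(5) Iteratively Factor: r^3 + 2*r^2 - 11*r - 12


(1) = (x - 3)*(x^2 - 3*x) = (x - 3)^2*(x)
(2) = (z)*(z^3 + z^2 - 4*z - 4) = z*(z - 2)*(z^2 + 3*z + 2) = z*(z - 2)*(z + 1)*(z + 2)
(3) = (m + 4)*(m^3 - 6*m^2 + 9*m) = (m - 3)*(m + 4)*(m^2 - 3*m) = (m - 3)^2*(m + 4)*(m)
(4) = (g - 3)*(g^3 - 2*g^2 - 4*g + 8) = (g - 3)*(g + 2)*(g^2 - 4*g + 4) = (g - 3)*(g - 2)*(g + 2)*(g - 2)
(5) = (r + 4)*(r^2 - 2*r - 3) = (r - 3)*(r + 4)*(r + 1)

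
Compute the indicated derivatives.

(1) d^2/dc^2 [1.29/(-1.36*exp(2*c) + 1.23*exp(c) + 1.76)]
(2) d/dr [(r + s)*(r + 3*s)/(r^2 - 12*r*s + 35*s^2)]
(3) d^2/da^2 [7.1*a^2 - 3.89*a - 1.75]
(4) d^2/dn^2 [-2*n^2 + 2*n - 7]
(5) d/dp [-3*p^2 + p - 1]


(1) = (1.29*(2.72*exp(c) - 1.23)*(5.44*exp(c) - 2.46)*exp(c) + (7.0176*exp(c) - 1.5867)*(-1.36*exp(2*c) + 1.23*exp(c) + 1.76))*exp(c)/(-1.36*exp(2*c) + 1.23*exp(c) + 1.76)^3
(2) = 16*s*(-r^2 + 4*r*s + 11*s^2)/(r^4 - 24*r^3*s + 214*r^2*s^2 - 840*r*s^3 + 1225*s^4)
(3) = 14.2000000000000
(4) = -4
(5) = 1 - 6*p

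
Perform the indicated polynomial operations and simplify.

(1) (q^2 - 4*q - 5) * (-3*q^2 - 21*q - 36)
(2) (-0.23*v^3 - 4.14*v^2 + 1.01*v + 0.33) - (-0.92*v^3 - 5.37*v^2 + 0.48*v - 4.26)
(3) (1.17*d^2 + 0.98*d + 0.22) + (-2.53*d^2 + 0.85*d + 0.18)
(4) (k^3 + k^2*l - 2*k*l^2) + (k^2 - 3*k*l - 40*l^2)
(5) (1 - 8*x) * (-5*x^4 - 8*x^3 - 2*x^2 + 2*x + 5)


(1) = -3*q^4 - 9*q^3 + 63*q^2 + 249*q + 180
(2) = 0.69*v^3 + 1.23*v^2 + 0.53*v + 4.59
(3) = -1.36*d^2 + 1.83*d + 0.4
(4) = k^3 + k^2*l + k^2 - 2*k*l^2 - 3*k*l - 40*l^2
(5) = 40*x^5 + 59*x^4 + 8*x^3 - 18*x^2 - 38*x + 5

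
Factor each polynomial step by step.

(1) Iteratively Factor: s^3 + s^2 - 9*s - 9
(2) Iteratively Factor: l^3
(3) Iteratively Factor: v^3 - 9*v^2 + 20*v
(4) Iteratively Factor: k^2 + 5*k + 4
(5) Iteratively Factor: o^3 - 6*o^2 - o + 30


(1) = (s + 1)*(s^2 - 9) = (s - 3)*(s + 1)*(s + 3)
(2) = (l)*(l^2) = l^2*(l)
(3) = (v - 4)*(v^2 - 5*v) = (v - 5)*(v - 4)*(v)
(4) = (k + 4)*(k + 1)
(5) = (o - 5)*(o^2 - o - 6) = (o - 5)*(o - 3)*(o + 2)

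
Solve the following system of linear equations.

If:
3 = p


Then:
p = 3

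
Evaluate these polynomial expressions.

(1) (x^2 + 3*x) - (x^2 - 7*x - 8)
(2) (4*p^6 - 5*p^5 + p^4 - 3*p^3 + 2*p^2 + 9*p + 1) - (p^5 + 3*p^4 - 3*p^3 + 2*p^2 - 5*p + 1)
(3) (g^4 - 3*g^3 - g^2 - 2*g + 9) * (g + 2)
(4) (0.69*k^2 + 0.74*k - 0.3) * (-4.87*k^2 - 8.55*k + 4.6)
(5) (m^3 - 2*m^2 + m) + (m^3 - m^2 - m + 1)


(1) = 10*x + 8
(2) = 4*p^6 - 6*p^5 - 2*p^4 + 14*p
(3) = g^5 - g^4 - 7*g^3 - 4*g^2 + 5*g + 18
(4) = -3.3603*k^4 - 9.5033*k^3 - 1.692*k^2 + 5.969*k - 1.38
(5) = 2*m^3 - 3*m^2 + 1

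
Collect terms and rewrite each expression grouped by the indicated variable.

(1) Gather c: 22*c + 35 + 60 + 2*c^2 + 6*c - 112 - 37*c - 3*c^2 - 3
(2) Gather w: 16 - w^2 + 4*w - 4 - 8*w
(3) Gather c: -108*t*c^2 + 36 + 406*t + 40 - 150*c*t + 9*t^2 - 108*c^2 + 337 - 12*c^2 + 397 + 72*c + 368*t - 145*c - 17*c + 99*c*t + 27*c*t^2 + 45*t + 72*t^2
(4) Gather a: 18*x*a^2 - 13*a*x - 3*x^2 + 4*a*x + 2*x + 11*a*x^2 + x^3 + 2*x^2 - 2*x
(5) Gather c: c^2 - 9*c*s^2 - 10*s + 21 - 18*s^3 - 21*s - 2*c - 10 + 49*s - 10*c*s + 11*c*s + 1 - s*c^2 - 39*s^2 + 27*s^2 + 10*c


(1) = -c^2 - 9*c - 20
(2) = -w^2 - 4*w + 12
(3) = c^2*(-108*t - 120) + c*(27*t^2 - 51*t - 90) + 81*t^2 + 819*t + 810
(4) = 18*a^2*x + a*(11*x^2 - 9*x) + x^3 - x^2
(5) = c^2*(1 - s) + c*(-9*s^2 + s + 8) - 18*s^3 - 12*s^2 + 18*s + 12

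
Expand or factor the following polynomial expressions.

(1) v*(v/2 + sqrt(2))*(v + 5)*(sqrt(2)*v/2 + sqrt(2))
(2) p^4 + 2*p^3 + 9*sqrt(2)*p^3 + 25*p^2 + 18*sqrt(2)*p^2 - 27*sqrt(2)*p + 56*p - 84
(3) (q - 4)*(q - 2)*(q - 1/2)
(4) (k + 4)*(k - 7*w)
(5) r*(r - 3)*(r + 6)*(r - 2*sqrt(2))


(1) = sqrt(2)*v^4/4 + v^3 + 7*sqrt(2)*v^3/4 + 5*sqrt(2)*v^2/2 + 7*v^2 + 10*v
(2) = (p - 1)*(p + 3)*(p + 2*sqrt(2))*(p + 7*sqrt(2))
(3) = q^3 - 13*q^2/2 + 11*q - 4
(4) = k^2 - 7*k*w + 4*k - 28*w
(5) = r^4 - 2*sqrt(2)*r^3 + 3*r^3 - 18*r^2 - 6*sqrt(2)*r^2 + 36*sqrt(2)*r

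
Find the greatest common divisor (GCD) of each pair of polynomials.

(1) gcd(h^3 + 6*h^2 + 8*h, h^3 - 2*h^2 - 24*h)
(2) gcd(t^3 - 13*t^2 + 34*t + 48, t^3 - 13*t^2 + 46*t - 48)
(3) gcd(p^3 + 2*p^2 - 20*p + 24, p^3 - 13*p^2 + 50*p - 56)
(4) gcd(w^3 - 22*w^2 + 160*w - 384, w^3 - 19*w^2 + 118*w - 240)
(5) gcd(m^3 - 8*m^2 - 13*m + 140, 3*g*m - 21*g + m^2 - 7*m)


(1) = gcd(h*(h + 2)*(h + 4), h*(h - 6)*(h + 4)) = h^2 + 4*h
(2) = t - 8
(3) = p - 2
(4) = w^2 - 14*w + 48
(5) = m - 7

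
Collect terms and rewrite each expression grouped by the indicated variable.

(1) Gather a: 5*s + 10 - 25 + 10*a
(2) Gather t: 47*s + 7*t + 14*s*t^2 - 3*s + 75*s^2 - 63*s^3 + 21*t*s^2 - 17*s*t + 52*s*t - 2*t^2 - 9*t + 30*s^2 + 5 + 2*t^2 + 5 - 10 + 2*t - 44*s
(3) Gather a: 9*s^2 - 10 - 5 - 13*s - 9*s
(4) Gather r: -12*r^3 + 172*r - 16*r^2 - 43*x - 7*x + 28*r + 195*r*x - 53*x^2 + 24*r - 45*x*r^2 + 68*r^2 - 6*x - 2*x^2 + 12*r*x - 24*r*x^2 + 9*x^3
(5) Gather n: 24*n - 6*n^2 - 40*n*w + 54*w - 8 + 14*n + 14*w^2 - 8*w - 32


(1) = 10*a + 5*s - 15
(2) = -63*s^3 + 105*s^2 + 14*s*t^2 + t*(21*s^2 + 35*s)
(3) = 9*s^2 - 22*s - 15
(4) = -12*r^3 + r^2*(52 - 45*x) + r*(-24*x^2 + 207*x + 224) + 9*x^3 - 55*x^2 - 56*x
(5) = -6*n^2 + n*(38 - 40*w) + 14*w^2 + 46*w - 40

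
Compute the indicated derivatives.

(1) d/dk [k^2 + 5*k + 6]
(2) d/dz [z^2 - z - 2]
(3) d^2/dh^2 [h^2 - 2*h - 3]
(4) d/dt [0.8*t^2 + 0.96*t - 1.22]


(1) = 2*k + 5
(2) = 2*z - 1
(3) = 2
(4) = 1.6*t + 0.96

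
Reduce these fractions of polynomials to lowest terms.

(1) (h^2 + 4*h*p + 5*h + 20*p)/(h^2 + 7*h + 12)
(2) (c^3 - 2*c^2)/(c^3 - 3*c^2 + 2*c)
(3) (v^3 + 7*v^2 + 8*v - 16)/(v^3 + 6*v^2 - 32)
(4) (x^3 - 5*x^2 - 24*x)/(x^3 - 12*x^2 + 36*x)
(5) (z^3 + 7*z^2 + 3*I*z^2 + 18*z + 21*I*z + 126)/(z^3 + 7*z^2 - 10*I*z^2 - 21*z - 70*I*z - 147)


(1) = (h^2 + 4*h*p + 5*h + 20*p)/(h^2 + 7*h + 12)
(2) = c/(c - 1)
(3) = (v - 1)/(v - 2)
(4) = (x^2 - 5*x - 24)/(x^2 - 12*x + 36)
(5) = (z + 6*I)/(z - 7*I)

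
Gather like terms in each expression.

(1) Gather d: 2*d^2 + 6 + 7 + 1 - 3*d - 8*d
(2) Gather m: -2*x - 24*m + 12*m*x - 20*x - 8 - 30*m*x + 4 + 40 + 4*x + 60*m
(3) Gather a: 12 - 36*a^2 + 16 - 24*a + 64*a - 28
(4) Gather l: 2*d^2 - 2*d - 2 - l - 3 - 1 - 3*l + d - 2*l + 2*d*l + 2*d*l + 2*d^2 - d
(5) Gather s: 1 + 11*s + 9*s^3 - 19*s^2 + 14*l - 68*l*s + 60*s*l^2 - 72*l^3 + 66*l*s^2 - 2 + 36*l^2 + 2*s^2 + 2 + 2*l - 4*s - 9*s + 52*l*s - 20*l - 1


(1) = 2*d^2 - 11*d + 14
(2) = m*(36 - 18*x) - 18*x + 36
(3) = -36*a^2 + 40*a
(4) = 4*d^2 - 2*d + l*(4*d - 6) - 6
(5) = -72*l^3 + 36*l^2 - 4*l + 9*s^3 + s^2*(66*l - 17) + s*(60*l^2 - 16*l - 2)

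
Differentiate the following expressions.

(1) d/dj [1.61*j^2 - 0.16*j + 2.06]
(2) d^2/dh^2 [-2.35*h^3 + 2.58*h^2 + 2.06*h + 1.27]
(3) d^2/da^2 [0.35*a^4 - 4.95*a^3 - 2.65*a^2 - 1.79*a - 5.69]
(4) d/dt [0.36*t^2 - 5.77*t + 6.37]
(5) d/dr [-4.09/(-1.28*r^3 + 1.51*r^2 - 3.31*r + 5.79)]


(1) = 3.22*j - 0.16
(2) = 5.16 - 14.1*h
(3) = 4.2*a^2 - 29.7*a - 5.3
(4) = 0.72*t - 5.77
(5) = (-15.7056*r^2 + 12.3518*r - 13.5379)/(1.28*r^3 - 1.51*r^2 + 3.31*r - 5.79)^2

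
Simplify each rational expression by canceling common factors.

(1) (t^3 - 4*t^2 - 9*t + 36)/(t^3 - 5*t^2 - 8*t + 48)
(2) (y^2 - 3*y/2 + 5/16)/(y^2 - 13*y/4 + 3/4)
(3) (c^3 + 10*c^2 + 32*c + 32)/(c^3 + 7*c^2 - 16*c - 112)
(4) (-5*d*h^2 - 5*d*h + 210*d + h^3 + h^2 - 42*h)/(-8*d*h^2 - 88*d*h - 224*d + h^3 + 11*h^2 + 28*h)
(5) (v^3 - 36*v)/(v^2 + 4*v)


(1) = (t - 3)/(t - 4)
(2) = (4*y - 5)/(4*y - 12)
(3) = (c^2 + 6*c + 8)/(c^2 + 3*c - 28)
(4) = (5*d*h - 30*d - h^2 + 6*h)/(8*d*h + 32*d - h^2 - 4*h)
(5) = (v^2 - 36)/(v + 4)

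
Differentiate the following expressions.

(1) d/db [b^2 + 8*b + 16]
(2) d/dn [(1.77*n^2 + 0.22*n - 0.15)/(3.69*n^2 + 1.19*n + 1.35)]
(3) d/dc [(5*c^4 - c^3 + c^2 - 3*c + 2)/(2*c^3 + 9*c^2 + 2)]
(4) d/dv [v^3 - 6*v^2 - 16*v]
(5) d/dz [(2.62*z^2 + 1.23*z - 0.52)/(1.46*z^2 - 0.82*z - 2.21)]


(1) = 2*b + 8
(2) = (1.2945*n^2 + 5.886*n + 0.4755)/(13.6161*n^4 + 8.7822*n^3 + 11.3791*n^2 + 3.213*n + 1.8225)
(3) = (10*c^6 + 90*c^5 - 11*c^4 + 52*c^3 + 9*c^2 - 32*c - 6)/(4*c^6 + 36*c^5 + 81*c^4 + 8*c^3 + 36*c^2 + 4)
(4) = 3*v^2 - 12*v - 16
(5) = (-3.9442*z^2 - 10.062*z - 3.1447)/(2.1316*z^4 - 2.3944*z^3 - 5.7808*z^2 + 3.6244*z + 4.8841)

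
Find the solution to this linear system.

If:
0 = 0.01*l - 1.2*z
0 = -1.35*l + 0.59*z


Then:
l = 0.00
z = 0.00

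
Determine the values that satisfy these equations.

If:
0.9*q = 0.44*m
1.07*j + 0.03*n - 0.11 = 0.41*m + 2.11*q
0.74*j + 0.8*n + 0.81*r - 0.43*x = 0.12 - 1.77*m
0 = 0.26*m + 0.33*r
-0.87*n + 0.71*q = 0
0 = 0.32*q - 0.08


Then:
j = 0.79
m = 0.51
n = 0.20
q = 0.25
r = -0.40
x = 2.80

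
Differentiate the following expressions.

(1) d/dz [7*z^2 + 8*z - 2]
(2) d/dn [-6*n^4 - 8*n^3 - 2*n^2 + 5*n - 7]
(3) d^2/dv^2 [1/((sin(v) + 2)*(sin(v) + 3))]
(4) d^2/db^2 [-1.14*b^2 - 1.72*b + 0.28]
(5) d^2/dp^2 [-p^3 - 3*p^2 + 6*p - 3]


(1) = 14*z + 8
(2) = -24*n^3 - 24*n^2 - 4*n + 5
(3) = (-4*sin(v)^4 - 15*sin(v)^3 + 5*sin(v)^2 + 60*sin(v) + 38)/((sin(v) + 2)^3*(sin(v) + 3)^3)
(4) = -2.28000000000000
(5) = -6*p - 6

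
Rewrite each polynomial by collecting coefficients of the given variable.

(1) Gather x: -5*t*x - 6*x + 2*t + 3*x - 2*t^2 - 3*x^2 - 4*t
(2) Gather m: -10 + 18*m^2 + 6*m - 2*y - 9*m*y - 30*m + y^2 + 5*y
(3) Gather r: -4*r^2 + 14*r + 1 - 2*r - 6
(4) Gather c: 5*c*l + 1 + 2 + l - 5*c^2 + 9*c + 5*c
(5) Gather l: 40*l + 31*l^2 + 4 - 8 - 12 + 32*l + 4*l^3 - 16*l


(1) = -2*t^2 - 2*t - 3*x^2 + x*(-5*t - 3)
(2) = 18*m^2 + m*(-9*y - 24) + y^2 + 3*y - 10
(3) = -4*r^2 + 12*r - 5
(4) = -5*c^2 + c*(5*l + 14) + l + 3
(5) = 4*l^3 + 31*l^2 + 56*l - 16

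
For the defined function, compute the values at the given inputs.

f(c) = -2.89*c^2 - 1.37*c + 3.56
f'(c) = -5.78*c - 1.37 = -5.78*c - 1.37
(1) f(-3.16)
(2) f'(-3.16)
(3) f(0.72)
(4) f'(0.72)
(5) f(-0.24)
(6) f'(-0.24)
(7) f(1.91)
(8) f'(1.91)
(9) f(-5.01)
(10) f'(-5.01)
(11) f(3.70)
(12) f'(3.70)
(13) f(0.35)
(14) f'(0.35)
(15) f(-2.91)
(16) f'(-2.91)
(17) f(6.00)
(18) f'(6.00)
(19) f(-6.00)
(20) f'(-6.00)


(1) = -20.97
(2) = 16.89
(3) = 1.08
(4) = -5.53
(5) = 3.72
(6) = 0.02
(7) = -9.60
(8) = -12.41
(9) = -62.12
(10) = 27.59
(11) = -41.07
(12) = -22.76
(13) = 2.73
(14) = -3.39
(15) = -16.93
(16) = 15.45
(17) = -108.70
(18) = -36.05
(19) = -92.26
(20) = 33.31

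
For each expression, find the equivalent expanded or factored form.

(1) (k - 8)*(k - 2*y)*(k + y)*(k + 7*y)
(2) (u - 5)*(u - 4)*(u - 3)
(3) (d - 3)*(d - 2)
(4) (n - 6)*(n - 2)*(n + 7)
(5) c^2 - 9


(1) = k^4 + 6*k^3*y - 8*k^3 - 9*k^2*y^2 - 48*k^2*y - 14*k*y^3 + 72*k*y^2 + 112*y^3
(2) = u^3 - 12*u^2 + 47*u - 60
(3) = d^2 - 5*d + 6
(4) = n^3 - n^2 - 44*n + 84
(5) = (c - 3)*(c + 3)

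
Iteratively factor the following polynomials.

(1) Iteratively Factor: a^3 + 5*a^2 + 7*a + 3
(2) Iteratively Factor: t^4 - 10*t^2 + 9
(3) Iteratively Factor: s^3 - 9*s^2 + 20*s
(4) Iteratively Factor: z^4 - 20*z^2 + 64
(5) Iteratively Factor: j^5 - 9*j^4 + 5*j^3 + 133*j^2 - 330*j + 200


(1) = (a + 3)*(a^2 + 2*a + 1) = (a + 1)*(a + 3)*(a + 1)
(2) = (t - 1)*(t^3 + t^2 - 9*t - 9) = (t - 1)*(t + 3)*(t^2 - 2*t - 3) = (t - 1)*(t + 1)*(t + 3)*(t - 3)
(3) = (s - 4)*(s^2 - 5*s) = (s - 5)*(s - 4)*(s)
(4) = (z + 4)*(z^3 - 4*z^2 - 4*z + 16) = (z + 2)*(z + 4)*(z^2 - 6*z + 8) = (z - 2)*(z + 2)*(z + 4)*(z - 4)
(5) = (j - 1)*(j^4 - 8*j^3 - 3*j^2 + 130*j - 200) = (j - 5)*(j - 1)*(j^3 - 3*j^2 - 18*j + 40) = (j - 5)*(j - 1)*(j + 4)*(j^2 - 7*j + 10) = (j - 5)*(j - 2)*(j - 1)*(j + 4)*(j - 5)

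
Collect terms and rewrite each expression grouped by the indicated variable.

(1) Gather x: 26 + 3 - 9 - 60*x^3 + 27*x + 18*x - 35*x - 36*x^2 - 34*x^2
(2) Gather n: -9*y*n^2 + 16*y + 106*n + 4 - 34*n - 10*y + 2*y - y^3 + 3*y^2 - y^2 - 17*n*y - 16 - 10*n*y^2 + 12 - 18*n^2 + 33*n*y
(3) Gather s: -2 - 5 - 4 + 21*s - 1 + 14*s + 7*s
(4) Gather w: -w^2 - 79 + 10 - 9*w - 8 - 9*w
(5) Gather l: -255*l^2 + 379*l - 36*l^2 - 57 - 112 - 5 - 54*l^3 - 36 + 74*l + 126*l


(1) = -60*x^3 - 70*x^2 + 10*x + 20
(2) = n^2*(-9*y - 18) + n*(-10*y^2 + 16*y + 72) - y^3 + 2*y^2 + 8*y
(3) = 42*s - 12
(4) = -w^2 - 18*w - 77
(5) = -54*l^3 - 291*l^2 + 579*l - 210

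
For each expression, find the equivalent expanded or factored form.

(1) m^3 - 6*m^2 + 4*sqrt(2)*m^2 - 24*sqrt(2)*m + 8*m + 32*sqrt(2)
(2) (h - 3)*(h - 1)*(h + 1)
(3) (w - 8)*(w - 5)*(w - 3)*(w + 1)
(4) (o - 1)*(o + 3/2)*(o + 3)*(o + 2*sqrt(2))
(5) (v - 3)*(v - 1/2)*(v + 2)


(1) = (m - 4)*(m - 2)*(m + 4*sqrt(2))
(2) = h^3 - 3*h^2 - h + 3
(3) = w^4 - 15*w^3 + 63*w^2 - 41*w - 120
(4) = o^4 + 2*sqrt(2)*o^3 + 7*o^3/2 + 7*sqrt(2)*o^2 - 9*o/2 - 9*sqrt(2)
(5) = v^3 - 3*v^2/2 - 11*v/2 + 3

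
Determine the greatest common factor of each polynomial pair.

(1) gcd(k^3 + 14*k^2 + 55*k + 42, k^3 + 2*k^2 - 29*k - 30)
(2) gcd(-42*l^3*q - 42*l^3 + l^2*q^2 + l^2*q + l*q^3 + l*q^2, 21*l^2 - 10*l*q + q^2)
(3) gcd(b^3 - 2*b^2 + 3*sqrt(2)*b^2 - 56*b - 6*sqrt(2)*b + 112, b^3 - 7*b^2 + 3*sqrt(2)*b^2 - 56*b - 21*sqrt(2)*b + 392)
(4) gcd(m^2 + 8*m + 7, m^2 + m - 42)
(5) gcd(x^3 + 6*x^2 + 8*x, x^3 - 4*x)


(1) = k^2 + 7*k + 6
(2) = 1
(3) = b^2 + 3*sqrt(2)*b - 56
(4) = gcd((m + 1)*(m + 7), (m - 6)*(m + 7)) = m + 7
(5) = gcd(x*(x + 2)*(x + 4), x*(x - 2)*(x + 2)) = x^2 + 2*x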